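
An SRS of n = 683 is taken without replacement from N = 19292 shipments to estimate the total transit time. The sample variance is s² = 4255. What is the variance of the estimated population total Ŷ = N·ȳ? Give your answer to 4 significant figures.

Var(Ŷ) = N²·Var(ȳ) = N²·(1 − n/N)·s²/n.
f = 683/19292 = 0.03540328; Var(ȳ) = 0.96459672·4255/683 = 6.0093105.
Var(Ŷ) = 19292² · 6.0093105 = 2.2365528 × 10^9.

2.237 × 10^9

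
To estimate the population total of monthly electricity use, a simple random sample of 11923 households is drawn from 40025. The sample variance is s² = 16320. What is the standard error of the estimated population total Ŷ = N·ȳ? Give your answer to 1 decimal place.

39237.5

Var(Ŷ) = N²·Var(ȳ) = N²·(1 − n/N)·s²/n.
f = 11923/40025 = 0.29788882; Var(ȳ) = 0.70211118·16320/11923 = 0.96103787.
Var(Ŷ) = 40025² · 0.96103787 = 1.5395833 × 10^9.
SE(Ŷ) = √(1.5395833 × 10^9) = 39237.5.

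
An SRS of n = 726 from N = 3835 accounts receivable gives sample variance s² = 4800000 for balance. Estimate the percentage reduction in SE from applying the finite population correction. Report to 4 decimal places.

f = n/N = 726/3835 = 0.18930900.
SE_no-fpc = √(s²/n) = 81.311563; SE_fpc = √((1−f)s²/n) = 73.211615.
Ratio = √(1−f) = 0.90038381. Reduction = 100·(1 − 0.90038381) = 9.9616%.

9.9616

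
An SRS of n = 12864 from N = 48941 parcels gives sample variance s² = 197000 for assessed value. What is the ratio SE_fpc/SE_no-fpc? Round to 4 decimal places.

0.8586

f = n/N = 12864/48941 = 0.26284710.
SE_no-fpc = √(s²/n) = 3.9133176; SE_fpc = √((1−f)s²/n) = 3.3598809.
Ratio = √(1−f) = 0.85857609.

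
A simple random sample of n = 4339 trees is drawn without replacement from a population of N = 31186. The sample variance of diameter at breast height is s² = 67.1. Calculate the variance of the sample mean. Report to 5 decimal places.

Under SRS without replacement, Var(ȳ) = (1 − f)·s²/n with f = n/N = 4339/31186 = 0.13913294.
Var(ȳ) = (1 − 0.13913294)·67.1/4339 = 0.86086706·0.015464393 = 0.013312786.

0.01331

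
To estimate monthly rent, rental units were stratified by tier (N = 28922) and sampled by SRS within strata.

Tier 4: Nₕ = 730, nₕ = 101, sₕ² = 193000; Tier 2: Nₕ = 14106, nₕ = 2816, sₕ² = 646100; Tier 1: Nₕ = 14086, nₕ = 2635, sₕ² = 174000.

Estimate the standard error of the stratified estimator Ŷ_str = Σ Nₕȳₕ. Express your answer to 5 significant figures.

Var(Ŷ_str) = Σₕ Nₕ²(1 − fₕ)sₕ²/nₕ.
Tier 4: 730²·(1 − 101/730)·193000/101 = 8.7742386 × 10^8.
Tier 2: 14106²·(1 − 2816/14106)·646100/2816 = 3.6539695 × 10^10.
Tier 1: 14086²·(1 − 2635/14086)·174000/2635 = 1.0651229 × 10^10.
Sum = 4.8068348 × 10^10.
SE = √(4.8068348 × 10^10) = 219240.

219240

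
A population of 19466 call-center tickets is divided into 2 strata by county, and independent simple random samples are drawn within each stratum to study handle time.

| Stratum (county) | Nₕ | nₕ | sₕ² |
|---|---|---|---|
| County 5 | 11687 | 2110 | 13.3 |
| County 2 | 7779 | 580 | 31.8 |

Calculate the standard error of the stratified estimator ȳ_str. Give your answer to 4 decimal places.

Var(ȳ_str) = Σₕ Wₕ²(1 − fₕ)sₕ²/nₕ with Wₕ = Nₕ/N, N = 19466.
County 5: Wₕ = 0.60038015; term = 0.60038015²·(1 − 0.18054248)·13.3/2110 = 0.0018618654.
County 2: Wₕ = 0.39961985; term = 0.39961985²·(1 − 0.07455971)·31.8/580 = 0.0081029215.
Sum = 0.0099647869.
SE = √(0.0099647869) = 0.0998.

0.0998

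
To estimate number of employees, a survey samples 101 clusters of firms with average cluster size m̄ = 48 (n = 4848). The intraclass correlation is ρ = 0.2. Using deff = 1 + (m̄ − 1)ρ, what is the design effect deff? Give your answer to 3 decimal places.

10.400

deff = 1 + (48 − 1)·0.2 = 1 + 9.4 = 10.4.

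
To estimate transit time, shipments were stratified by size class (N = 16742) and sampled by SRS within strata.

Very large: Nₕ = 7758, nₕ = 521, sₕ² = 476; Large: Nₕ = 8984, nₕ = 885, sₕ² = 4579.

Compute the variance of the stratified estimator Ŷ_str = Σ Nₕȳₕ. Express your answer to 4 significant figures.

4.278 × 10^8

Var(Ŷ_str) = Σₕ Nₕ²(1 − fₕ)sₕ²/nₕ.
Very large: 7758²·(1 − 521/7758)·476/521 = 5.12953 × 10^7.
Large: 8984²·(1 − 885/8984)·4579/885 = 3.7646839 × 10^8.
Sum = 4.2776369 × 10^8.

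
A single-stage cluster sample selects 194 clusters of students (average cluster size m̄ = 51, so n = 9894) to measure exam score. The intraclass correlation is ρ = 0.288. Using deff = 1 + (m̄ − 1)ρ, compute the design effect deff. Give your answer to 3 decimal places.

deff = 1 + (51 − 1)·0.288 = 1 + 14.4 = 15.4.

15.400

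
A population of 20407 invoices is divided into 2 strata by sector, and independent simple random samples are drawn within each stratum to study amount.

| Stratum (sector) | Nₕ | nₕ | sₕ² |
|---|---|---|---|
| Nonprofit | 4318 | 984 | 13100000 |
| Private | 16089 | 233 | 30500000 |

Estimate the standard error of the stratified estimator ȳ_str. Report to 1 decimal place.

284.0

Var(ȳ_str) = Σₕ Wₕ²(1 − fₕ)sₕ²/nₕ with Wₕ = Nₕ/N, N = 20407.
Nonprofit: Wₕ = 0.21159406; term = 0.21159406²·(1 − 0.22788328)·13100000/984 = 460.22065.
Private: Wₕ = 0.78840594; term = 0.78840594²·(1 − 0.01448194)·30500000/233 = 80187.796.
Sum = 80648.017.
SE = √(80648.017) = 284.0.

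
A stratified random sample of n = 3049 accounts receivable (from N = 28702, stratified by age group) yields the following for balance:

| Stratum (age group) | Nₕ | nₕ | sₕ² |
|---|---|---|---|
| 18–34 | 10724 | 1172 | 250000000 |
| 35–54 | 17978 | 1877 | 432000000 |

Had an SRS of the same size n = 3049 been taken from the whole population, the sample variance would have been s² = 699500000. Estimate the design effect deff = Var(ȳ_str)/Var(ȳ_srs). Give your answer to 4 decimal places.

0.5238

Var(ȳ_str) = Σ Wₕ²(1−fₕ)sₕ²/nₕ with Wₕ = Nₕ/28702:
  18–34: (10724/28702)²·(1−1172/10724)·250000000/1172 = 26524.011
  35–54: (17978/28702)²·(1−1877/17978)·432000000/1877 = 80870.361
  → Var(ȳ_str) = 107394.37.
Var(ȳ_srs) = (1 − 3049/28702)·699500000/3049 = 205048.36.
deff = 107394.37 / 205048.36 = 0.5238.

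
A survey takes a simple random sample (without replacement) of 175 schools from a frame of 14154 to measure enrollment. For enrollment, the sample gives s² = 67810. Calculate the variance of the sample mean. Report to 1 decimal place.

Under SRS without replacement, Var(ȳ) = (1 − f)·s²/n with f = n/N = 175/14154 = 0.01236400.
Var(ȳ) = (1 − 0.01236400)·67810/175 = 0.98763600·387.48571 = 382.69484.

382.7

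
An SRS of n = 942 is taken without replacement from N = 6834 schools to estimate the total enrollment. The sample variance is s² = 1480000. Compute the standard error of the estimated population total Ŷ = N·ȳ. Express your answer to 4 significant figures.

Var(Ŷ) = N²·Var(ȳ) = N²·(1 − n/N)·s²/n.
f = 942/6834 = 0.13784021; Var(ȳ) = 0.86215979·1480000/942 = 1354.561.
Var(Ŷ) = 6834² · 1354.561 = 6.3262816 × 10^10.
SE(Ŷ) = √(6.3262816 × 10^10) = 251500.

251500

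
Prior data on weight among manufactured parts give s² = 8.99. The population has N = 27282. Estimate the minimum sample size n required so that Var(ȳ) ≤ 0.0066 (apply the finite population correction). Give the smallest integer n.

Without fpc, n₀ = s²/D = 8.99/0.0066 = 1362.1212.
With fpc, (1 − n/N)·s²/n ≤ D requires n ≥ n₀/(1 + n₀/N) = 1362.1212/(1 + 1362.1212/27282) = 1297.3479.
Rounding up, n = 1298.

1298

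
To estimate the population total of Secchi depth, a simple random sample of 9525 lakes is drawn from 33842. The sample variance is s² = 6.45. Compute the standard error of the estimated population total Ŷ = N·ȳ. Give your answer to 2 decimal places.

746.50

Var(Ŷ) = N²·Var(ȳ) = N²·(1 − n/N)·s²/n.
f = 9525/33842 = 0.28145500; Var(ȳ) = 0.71854500·6.45/9525 = 4.8657378 × 10^-4.
Var(Ŷ) = 33842² · (4.8657378 × 10^-4) = 557263.69.
SE(Ŷ) = √(557263.69) = 746.50.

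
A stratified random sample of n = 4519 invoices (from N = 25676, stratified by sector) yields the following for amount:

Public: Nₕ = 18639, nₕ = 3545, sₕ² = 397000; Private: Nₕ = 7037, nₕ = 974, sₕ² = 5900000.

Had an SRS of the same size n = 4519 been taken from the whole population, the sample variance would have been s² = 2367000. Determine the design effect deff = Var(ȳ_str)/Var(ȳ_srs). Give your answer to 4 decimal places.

1.0190

Var(ȳ_str) = Σ Wₕ²(1−fₕ)sₕ²/nₕ with Wₕ = Nₕ/25676:
  Public: (18639/25676)²·(1−3545/18639)·397000/3545 = 47.791041
  Private: (7037/25676)²·(1−974/7037)·5900000/974 = 392.02471
  → Var(ȳ_str) = 439.81575.
Var(ȳ_srs) = (1 − 4519/25676)·2367000/4519 = 431.60119.
deff = 439.81575 / 431.60119 = 1.0190.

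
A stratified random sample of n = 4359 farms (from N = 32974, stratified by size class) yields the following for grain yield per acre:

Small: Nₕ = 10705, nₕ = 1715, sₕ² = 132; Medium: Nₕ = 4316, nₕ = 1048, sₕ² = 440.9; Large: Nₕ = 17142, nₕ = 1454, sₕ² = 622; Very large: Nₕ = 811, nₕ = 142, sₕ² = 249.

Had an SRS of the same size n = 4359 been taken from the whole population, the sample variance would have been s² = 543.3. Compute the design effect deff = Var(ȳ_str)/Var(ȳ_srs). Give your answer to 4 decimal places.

Var(ȳ_str) = Σ Wₕ²(1−fₕ)sₕ²/nₕ with Wₕ = Nₕ/32974:
  Small: (10705/32974)²·(1−1715/10705)·132/1715 = 0.0068126002
  Medium: (4316/32974)²·(1−1048/4316)·440.9/1048 = 0.0054575665
  Large: (17142/32974)²·(1−1454/17142)·622/1454 = 0.10580636
  Very large: (811/32974)²·(1−142/811)·249/142 = 8.7501341 × 10^-4
  → Var(ȳ_str) = 0.11895154.
Var(ȳ_srs) = (1 − 4359/32974)·543.3/4359 = 0.10816206.
deff = 0.11895154 / 0.10816206 = 1.0998.

1.0998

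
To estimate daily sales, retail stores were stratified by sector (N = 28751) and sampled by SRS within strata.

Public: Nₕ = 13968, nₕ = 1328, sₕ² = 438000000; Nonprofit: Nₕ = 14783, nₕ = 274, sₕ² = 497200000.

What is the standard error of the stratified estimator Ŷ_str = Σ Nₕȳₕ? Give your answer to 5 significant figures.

2.1153 × 10^7

Var(Ŷ_str) = Σₕ Nₕ²(1 − fₕ)sₕ²/nₕ.
Public: 13968²·(1 − 1328/13968)·438000000/1328 = 5.8231414 × 10^13.
Nonprofit: 14783²·(1 − 274/14783)·497200000/274 = 3.8920698 × 10^14.
Sum = 4.4743839 × 10^14.
SE = √(4.4743839 × 10^14) = 2.1153 × 10^7.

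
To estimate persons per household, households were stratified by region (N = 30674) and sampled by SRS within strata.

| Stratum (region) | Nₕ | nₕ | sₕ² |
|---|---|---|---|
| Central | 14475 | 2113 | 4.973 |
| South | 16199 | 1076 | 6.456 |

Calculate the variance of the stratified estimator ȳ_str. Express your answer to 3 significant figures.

Var(ȳ_str) = Σₕ Wₕ²(1 − fₕ)sₕ²/nₕ with Wₕ = Nₕ/N, N = 30674.
Central: Wₕ = 0.47189802; term = 0.47189802²·(1 − 0.14597582)·4.973/2113 = 4.4759523 × 10^-4.
South: Wₕ = 0.52810198; term = 0.52810198²·(1 − 0.06642385)·6.456/1076 = 0.0015621998.
Sum = 0.002009795.

0.00201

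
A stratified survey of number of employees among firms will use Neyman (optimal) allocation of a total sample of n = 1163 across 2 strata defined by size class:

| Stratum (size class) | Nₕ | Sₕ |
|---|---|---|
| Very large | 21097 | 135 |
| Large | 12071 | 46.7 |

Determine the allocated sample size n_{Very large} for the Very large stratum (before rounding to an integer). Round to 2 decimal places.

970.84

Neyman allocation: nₕ = n·NₕSₕ / Σⱼ NⱼSⱼ.
Σ NⱼSⱼ = 21097·135 + 12071·46.7 = 3.4118107 × 10^6.
n_{Very large} = 1163·21097·135 / (3.4118107 × 10^6) = 970.84.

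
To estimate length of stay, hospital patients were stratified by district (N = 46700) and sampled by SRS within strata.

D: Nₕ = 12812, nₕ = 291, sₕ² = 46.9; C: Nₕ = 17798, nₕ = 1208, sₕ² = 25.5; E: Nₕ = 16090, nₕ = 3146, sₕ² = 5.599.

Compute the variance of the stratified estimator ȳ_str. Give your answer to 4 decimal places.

0.0149

Var(ȳ_str) = Σₕ Wₕ²(1 − fₕ)sₕ²/nₕ with Wₕ = Nₕ/N, N = 46700.
D: Wₕ = 0.27434690; term = 0.27434690²·(1 − 0.02271308)·46.9/291 = 0.011855013.
C: Wₕ = 0.38111349; term = 0.38111349²·(1 − 0.06787279)·25.5/1208 = 0.0028579661.
E: Wₕ = 0.34453961; term = 0.34453961²·(1 − 0.19552517)·5.599/3146 = 1.6995836 × 10^-4.
Sum = 0.014882937.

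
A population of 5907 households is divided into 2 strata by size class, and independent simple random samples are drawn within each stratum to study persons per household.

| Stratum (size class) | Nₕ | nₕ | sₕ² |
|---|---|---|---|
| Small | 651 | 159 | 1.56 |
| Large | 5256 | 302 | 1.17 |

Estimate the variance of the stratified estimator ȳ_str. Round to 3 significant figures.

0.00298

Var(ȳ_str) = Σₕ Wₕ²(1 − fₕ)sₕ²/nₕ with Wₕ = Nₕ/N, N = 5907.
Small: Wₕ = 0.11020823; term = 0.11020823²·(1 − 0.24423963)·1.56/159 = 9.0061593 × 10^-5.
Large: Wₕ = 0.88979177; term = 0.88979177²·(1 − 0.05745814)·1.17/302 = 0.0028910549.
Sum = 0.0029811165.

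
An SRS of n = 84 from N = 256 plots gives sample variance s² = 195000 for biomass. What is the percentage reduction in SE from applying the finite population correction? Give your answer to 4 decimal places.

f = n/N = 84/256 = 0.32812500.
SE_no-fpc = √(s²/n) = 48.181206; SE_fpc = √((1−f)s²/n) = 39.493162.
Ratio = √(1−f) = 0.81967982. Reduction = 100·(1 − 0.81967982) = 18.0320%.

18.0320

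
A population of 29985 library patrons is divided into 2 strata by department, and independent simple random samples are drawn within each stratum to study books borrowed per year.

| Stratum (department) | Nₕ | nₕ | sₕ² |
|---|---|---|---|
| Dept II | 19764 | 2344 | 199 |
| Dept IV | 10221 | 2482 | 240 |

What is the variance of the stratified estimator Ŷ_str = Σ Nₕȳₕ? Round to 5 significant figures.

Var(Ŷ_str) = Σₕ Nₕ²(1 − fₕ)sₕ²/nₕ.
Dept II: 19764²·(1 − 2344/19764)·199/2344 = 2.9229303 × 10^7.
Dept IV: 10221²·(1 − 2482/10221)·240/2482 = 7.6487013 × 10^6.
Sum = 3.6878004 × 10^7.

3.6878 × 10^7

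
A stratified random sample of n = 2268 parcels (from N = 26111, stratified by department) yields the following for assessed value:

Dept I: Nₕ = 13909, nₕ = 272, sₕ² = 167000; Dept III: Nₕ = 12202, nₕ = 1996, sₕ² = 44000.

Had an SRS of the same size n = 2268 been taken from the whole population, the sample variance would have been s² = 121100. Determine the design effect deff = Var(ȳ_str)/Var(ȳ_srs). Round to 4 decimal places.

3.5859

Var(ȳ_str) = Σ Wₕ²(1−fₕ)sₕ²/nₕ with Wₕ = Nₕ/26111:
  Dept I: (13909/26111)²·(1−272/13909)·167000/272 = 170.81079
  Dept III: (12202/26111)²·(1−1996/12202)·44000/1996 = 4.0265372
  → Var(ȳ_str) = 174.83733.
Var(ȳ_srs) = (1 − 2268/26111)·121100/2268 = 48.75717.
deff = 174.83733 / 48.75717 = 3.5859.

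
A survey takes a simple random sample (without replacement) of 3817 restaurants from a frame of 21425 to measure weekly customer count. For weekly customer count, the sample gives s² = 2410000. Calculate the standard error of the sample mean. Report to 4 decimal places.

22.7794

Under SRS without replacement, Var(ȳ) = (1 − f)·s²/n with f = n/N = 3817/21425 = 0.17815636.
Var(ȳ) = (1 − 0.17815636)·2410000/3817 = 0.82184364·631.38591 = 518.90049.
SE(ȳ) = √(518.90049) = 22.7794.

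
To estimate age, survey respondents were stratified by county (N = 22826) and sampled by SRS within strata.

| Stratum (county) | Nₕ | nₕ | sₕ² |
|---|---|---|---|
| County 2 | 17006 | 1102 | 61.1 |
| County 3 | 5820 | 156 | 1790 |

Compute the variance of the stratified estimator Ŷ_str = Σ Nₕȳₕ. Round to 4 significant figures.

3.932 × 10^8

Var(Ŷ_str) = Σₕ Nₕ²(1 − fₕ)sₕ²/nₕ.
County 2: 17006²·(1 − 1102/17006)·61.1/1102 = 1.4995749 × 10^7.
County 3: 5820²·(1 − 156/5820)·1790/156 = 3.7824628 × 10^8.
Sum = 3.9324203 × 10^8.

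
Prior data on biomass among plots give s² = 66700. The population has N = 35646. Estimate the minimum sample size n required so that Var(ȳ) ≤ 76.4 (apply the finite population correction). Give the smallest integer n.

Without fpc, n₀ = s²/D = 66700/76.4 = 873.0366.
With fpc, (1 − n/N)·s²/n ≤ D requires n ≥ n₀/(1 + n₀/N) = 873.0366/(1 + 873.0366/35646) = 852.1655.
Rounding up, n = 853.

853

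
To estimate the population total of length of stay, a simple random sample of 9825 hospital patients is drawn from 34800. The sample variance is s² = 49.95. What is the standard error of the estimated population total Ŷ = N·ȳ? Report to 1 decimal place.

2102.1

Var(Ŷ) = N²·Var(ȳ) = N²·(1 − n/N)·s²/n.
f = 9825/34800 = 0.28232759; Var(ȳ) = 0.71767241·49.95/9825 = 0.0036486246.
Var(Ŷ) = 34800² · 0.0036486246 = 4.4186303 × 10^6.
SE(Ŷ) = √(4.4186303 × 10^6) = 2102.1.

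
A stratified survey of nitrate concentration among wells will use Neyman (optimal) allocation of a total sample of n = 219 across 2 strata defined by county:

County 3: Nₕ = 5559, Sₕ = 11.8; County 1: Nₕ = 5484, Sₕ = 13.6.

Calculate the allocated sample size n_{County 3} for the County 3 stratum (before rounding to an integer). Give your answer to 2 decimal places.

Neyman allocation: nₕ = n·NₕSₕ / Σⱼ NⱼSⱼ.
Σ NⱼSⱼ = 5559·11.8 + 5484·13.6 = 140178.6.
n_{County 3} = 219·5559·11.8 / 140178.6 = 102.48.

102.48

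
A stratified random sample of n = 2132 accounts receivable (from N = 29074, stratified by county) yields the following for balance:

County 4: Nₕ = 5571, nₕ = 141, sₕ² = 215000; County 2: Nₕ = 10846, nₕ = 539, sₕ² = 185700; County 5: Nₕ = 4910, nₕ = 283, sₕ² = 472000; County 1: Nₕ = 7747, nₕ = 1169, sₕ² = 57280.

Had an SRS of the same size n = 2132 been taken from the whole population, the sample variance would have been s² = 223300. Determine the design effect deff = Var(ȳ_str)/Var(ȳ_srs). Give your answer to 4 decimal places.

1.5240

Var(ȳ_str) = Σ Wₕ²(1−fₕ)sₕ²/nₕ with Wₕ = Nₕ/29074:
  County 4: (5571/29074)²·(1−141/5571)·215000/141 = 54.568594
  County 2: (10846/29074)²·(1−539/10846)·185700/539 = 45.563328
  County 5: (4910/29074)²·(1−283/4910)·472000/283 = 44.82569
  County 1: (7747/29074)²·(1−1169/7747)·57280/1169 = 2.9539718
  → Var(ȳ_str) = 147.91158.
Var(ȳ_srs) = (1 − 2132/29074)·223300/2132 = 97.056934.
deff = 147.91158 / 97.056934 = 1.5240.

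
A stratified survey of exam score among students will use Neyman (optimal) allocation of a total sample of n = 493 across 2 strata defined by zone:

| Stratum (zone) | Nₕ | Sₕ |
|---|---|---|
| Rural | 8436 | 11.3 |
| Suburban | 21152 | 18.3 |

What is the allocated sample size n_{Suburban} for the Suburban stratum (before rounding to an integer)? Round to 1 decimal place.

Neyman allocation: nₕ = n·NₕSₕ / Σⱼ NⱼSⱼ.
Σ NⱼSⱼ = 8436·11.3 + 21152·18.3 = 482408.4.
n_{Suburban} = 493·21152·18.3 / 482408.4 = 395.6.

395.6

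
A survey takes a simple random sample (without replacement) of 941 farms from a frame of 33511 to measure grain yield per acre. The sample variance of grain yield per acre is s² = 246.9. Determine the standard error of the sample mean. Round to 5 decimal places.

Under SRS without replacement, Var(ȳ) = (1 − f)·s²/n with f = n/N = 941/33511 = 0.02808033.
Var(ȳ) = (1 − 0.02808033)·246.9/941 = 0.97191967·0.26238045 = 0.25501272.
SE(ȳ) = √(0.25501272) = 0.50499.

0.50499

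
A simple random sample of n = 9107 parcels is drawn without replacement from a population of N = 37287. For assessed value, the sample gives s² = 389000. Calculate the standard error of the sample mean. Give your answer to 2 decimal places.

Under SRS without replacement, Var(ȳ) = (1 − f)·s²/n with f = n/N = 9107/37287 = 0.24424062.
Var(ȳ) = (1 − 0.24424062)·389000/9107 = 0.75575938·42.714396 = 32.281805.
SE(ȳ) = √(32.281805) = 5.68.

5.68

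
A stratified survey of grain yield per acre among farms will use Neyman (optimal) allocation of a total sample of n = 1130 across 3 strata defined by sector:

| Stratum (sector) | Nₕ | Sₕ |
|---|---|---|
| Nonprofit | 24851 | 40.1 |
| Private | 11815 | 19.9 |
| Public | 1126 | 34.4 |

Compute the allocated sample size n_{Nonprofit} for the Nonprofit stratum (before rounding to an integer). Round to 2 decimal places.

Neyman allocation: nₕ = n·NₕSₕ / Σⱼ NⱼSⱼ.
Σ NⱼSⱼ = 24851·40.1 + 11815·19.9 + 1126·34.4 = 1.270378 × 10^6.
n_{Nonprofit} = 1130·24851·40.1 / (1.270378 × 10^6) = 886.41.

886.41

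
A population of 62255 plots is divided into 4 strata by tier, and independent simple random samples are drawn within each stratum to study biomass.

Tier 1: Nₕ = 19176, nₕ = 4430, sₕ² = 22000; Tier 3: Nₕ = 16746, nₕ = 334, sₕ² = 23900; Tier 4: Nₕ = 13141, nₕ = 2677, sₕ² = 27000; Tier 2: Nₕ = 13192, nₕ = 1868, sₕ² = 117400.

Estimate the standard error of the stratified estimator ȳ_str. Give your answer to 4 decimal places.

2.8665

Var(ȳ_str) = Σₕ Wₕ²(1 − fₕ)sₕ²/nₕ with Wₕ = Nₕ/N, N = 62255.
Tier 1: Wₕ = 0.30802345; term = 0.30802345²·(1 − 0.23101794)·22000/4430 = 0.3623287.
Tier 3: Wₕ = 0.26899044; term = 0.26899044²·(1 − 0.01994506)·23900/334 = 5.0742932.
Tier 4: Wₕ = 0.21108345; term = 0.21108345²·(1 − 0.20371357)·27000/2677 = 0.35784344.
Tier 2: Wₕ = 0.21190266; term = 0.21190266²·(1 − 0.14160097)·117400/1868 = 2.4224413.
Sum = 8.2169066.
SE = √(8.2169066) = 2.8665.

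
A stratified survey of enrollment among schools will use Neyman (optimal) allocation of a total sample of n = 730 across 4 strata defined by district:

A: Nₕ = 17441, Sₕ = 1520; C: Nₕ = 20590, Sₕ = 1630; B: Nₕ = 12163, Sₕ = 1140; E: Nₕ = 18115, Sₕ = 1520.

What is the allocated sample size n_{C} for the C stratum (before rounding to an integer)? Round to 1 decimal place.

241.4

Neyman allocation: nₕ = n·NₕSₕ / Σⱼ NⱼSⱼ.
Σ NⱼSⱼ = 17441·1520 + 20590·1630 + 12163·1140 + 18115·1520 = 1.0147264 × 10^8.
n_{C} = 730·20590·1630 / (1.0147264 × 10^8) = 241.4.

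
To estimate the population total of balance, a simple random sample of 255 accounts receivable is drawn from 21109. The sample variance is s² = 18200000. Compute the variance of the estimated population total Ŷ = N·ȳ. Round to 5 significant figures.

3.1419 × 10^13

Var(Ŷ) = N²·Var(ȳ) = N²·(1 − n/N)·s²/n.
f = 255/21109 = 0.01208016; Var(ȳ) = 0.98791984·18200000/255 = 70510.358.
Var(Ŷ) = 21109² · 70510.358 = 3.1418702 × 10^13.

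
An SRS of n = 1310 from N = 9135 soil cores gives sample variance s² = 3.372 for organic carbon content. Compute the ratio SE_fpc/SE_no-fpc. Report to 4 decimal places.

f = n/N = 1310/9135 = 0.14340449.
SE_no-fpc = √(s²/n) = 0.050735055; SE_fpc = √((1−f)s²/n) = 0.046956534.
Ratio = √(1−f) = 0.92552445.

0.9255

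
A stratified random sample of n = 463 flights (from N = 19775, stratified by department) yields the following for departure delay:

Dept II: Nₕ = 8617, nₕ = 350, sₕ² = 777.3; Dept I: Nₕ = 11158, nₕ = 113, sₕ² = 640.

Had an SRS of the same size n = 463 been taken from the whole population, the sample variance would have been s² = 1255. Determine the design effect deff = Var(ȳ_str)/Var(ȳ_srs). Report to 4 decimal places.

0.8271

Var(ȳ_str) = Σ Wₕ²(1−fₕ)sₕ²/nₕ with Wₕ = Nₕ/19775:
  Dept II: (8617/19775)²·(1−350/8617)·777.3/350 = 0.40456813
  Dept I: (11158/19775)²·(1−113/11158)·640/113 = 1.7849277
  → Var(ȳ_str) = 2.1894958.
Var(ȳ_srs) = (1 − 463/19775)·1255/463 = 2.6471192.
deff = 2.1894958 / 2.6471192 = 0.8271.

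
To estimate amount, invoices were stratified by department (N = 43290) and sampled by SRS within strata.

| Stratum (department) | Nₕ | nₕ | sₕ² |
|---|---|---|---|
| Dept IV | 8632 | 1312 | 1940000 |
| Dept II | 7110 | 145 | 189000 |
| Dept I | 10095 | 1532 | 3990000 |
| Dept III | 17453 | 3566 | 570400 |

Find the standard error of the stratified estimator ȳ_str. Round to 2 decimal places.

15.00

Var(ȳ_str) = Σₕ Wₕ²(1 − fₕ)sₕ²/nₕ with Wₕ = Nₕ/N, N = 43290.
Dept IV: Wₕ = 0.19939940; term = 0.19939940²·(1 − 0.15199259)·1940000/1312 = 49.855748.
Dept II: Wₕ = 0.16424116; term = 0.16424116²·(1 − 0.02039381)·189000/145 = 34.443665.
Dept I: Wₕ = 0.23319473; term = 0.23319473²·(1 − 0.15175830)·3990000/1532 = 120.13546.
Dept III: Wₕ = 0.40316470; term = 0.40316470²·(1 − 0.20432017)·570400/3566 = 20.687191.
Sum = 225.12206.
SE = √(225.12206) = 15.00.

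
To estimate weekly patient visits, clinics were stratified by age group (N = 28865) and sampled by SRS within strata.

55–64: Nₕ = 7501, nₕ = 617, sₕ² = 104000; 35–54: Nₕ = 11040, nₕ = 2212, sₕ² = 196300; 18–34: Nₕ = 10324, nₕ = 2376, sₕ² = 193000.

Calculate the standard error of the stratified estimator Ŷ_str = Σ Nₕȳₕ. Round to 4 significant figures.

Var(Ŷ_str) = Σₕ Nₕ²(1 − fₕ)sₕ²/nₕ.
55–64: 7501²·(1 − 617/7501)·104000/617 = 8.703786 × 10^9.
35–54: 11040²·(1 − 2212/11040)·196300/2212 = 8.6490135 × 10^9.
18–34: 10324²·(1 − 2376/10324)·193000/2376 = 6.6652544 × 10^9.
Sum = 2.4018054 × 10^10.
SE = √(2.4018054 × 10^10) = 155000.

155000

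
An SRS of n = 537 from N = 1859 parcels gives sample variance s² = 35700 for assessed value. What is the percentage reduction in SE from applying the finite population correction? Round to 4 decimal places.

f = n/N = 537/1859 = 0.28886498.
SE_no-fpc = √(s²/n) = 8.1535543; SE_fpc = √((1−f)s²/n) = 6.8757962.
Ratio = √(1−f) = 0.84328822. Reduction = 100·(1 − 0.84328822) = 15.6712%.

15.6712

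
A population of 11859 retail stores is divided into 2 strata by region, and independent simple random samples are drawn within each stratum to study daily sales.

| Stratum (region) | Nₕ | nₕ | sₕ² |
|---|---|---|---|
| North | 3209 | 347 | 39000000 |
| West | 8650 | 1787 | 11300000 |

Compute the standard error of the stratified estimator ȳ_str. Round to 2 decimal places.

100.04

Var(ȳ_str) = Σₕ Wₕ²(1 − fₕ)sₕ²/nₕ with Wₕ = Nₕ/N, N = 11859.
North: Wₕ = 0.27059617; term = 0.27059617²·(1 − 0.10813337)·39000000/347 = 7339.7005.
West: Wₕ = 0.72940383; term = 0.72940383²·(1 − 0.20658960)·11300000/1787 = 2669.2414.
Sum = 10008.942.
SE = √(10008.942) = 100.04.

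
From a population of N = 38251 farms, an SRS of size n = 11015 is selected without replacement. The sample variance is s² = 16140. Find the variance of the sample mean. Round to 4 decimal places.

Under SRS without replacement, Var(ȳ) = (1 − f)·s²/n with f = n/N = 11015/38251 = 0.28796633.
Var(ȳ) = (1 − 0.28796633)·16140/11015 = 0.71203367·1.4652746 = 1.0433249.

1.0433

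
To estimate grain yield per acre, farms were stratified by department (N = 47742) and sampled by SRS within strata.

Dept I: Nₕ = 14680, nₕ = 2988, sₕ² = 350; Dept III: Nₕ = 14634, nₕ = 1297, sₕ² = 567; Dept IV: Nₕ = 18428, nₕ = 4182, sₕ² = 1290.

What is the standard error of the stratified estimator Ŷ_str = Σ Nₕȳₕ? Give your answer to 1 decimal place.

13653.1

Var(Ŷ_str) = Σₕ Nₕ²(1 − fₕ)sₕ²/nₕ.
Dept I: 14680²·(1 − 2988/14680)·350/2988 = 2.0104918 × 10^7.
Dept III: 14634²·(1 − 1297/14634)·567/1297 = 8.532264 × 10^7.
Dept IV: 18428²·(1 − 4182/18428)·1290/4182 = 8.0979823 × 10^7.
Sum = 1.8640738 × 10^8.
SE = √(1.8640738 × 10^8) = 13653.1.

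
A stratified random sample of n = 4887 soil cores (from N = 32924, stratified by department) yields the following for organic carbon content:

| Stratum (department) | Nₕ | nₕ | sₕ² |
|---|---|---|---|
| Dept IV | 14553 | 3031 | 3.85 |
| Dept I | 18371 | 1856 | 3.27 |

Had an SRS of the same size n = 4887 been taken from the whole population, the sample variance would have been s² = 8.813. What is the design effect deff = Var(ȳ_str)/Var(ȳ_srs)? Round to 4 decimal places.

0.4491

Var(ȳ_str) = Σ Wₕ²(1−fₕ)sₕ²/nₕ with Wₕ = Nₕ/32924:
  Dept IV: (14553/32924)²·(1−3031/14553)·3.85/3031 = 1.9648527 × 10^-4
  Dept I: (18371/32924)²·(1−1856/18371)·3.27/1856 = 4.9312381 × 10^-4
  → Var(ȳ_str) = 6.8960908 × 10^-4.
Var(ȳ_srs) = (1 − 4887/32924)·8.813/4887 = 0.0015356788.
deff = (6.8960908 × 10^-4) / 0.0015356788 = 0.4491.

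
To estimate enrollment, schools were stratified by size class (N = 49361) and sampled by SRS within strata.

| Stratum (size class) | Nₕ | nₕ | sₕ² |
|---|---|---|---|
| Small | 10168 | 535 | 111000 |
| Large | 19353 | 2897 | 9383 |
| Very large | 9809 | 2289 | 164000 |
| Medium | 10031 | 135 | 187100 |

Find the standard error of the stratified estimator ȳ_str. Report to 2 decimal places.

8.21

Var(ȳ_str) = Σₕ Wₕ²(1 − fₕ)sₕ²/nₕ with Wₕ = Nₕ/N, N = 49361.
Small: Wₕ = 0.20599259; term = 0.20599259²·(1 − 0.05261605)·111000/535 = 8.3406212.
Large: Wₕ = 0.39207066; term = 0.39207066²·(1 − 0.14969255)·9383/2897 = 0.42334838.
Very large: Wₕ = 0.19871964; term = 0.19871964²·(1 − 0.23335712)·164000/2289 = 2.1690658.
Medium: Wₕ = 0.20321711; term = 0.20321711²·(1 − 0.01345828)·187100/135 = 56.464572.
Sum = 67.397607.
SE = √(67.397607) = 8.21.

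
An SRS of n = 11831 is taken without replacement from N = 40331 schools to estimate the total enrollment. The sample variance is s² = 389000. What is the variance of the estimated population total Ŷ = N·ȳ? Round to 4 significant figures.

3.779 × 10^10

Var(Ŷ) = N²·Var(ȳ) = N²·(1 − n/N)·s²/n.
f = 11831/40331 = 0.29334755; Var(ȳ) = 0.70665245·389000/11831 = 23.234537.
Var(Ŷ) = 40331² · 23.234537 = 3.7793055 × 10^10.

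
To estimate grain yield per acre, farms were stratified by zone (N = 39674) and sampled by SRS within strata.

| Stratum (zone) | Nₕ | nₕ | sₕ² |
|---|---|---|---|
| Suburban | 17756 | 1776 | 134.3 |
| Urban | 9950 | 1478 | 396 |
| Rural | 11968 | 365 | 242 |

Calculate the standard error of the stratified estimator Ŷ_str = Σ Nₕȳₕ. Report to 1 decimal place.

Var(Ŷ_str) = Σₕ Nₕ²(1 − fₕ)sₕ²/nₕ.
Suburban: 17756²·(1 − 1776/17756)·134.3/1776 = 2.1456306 × 10^7.
Urban: 9950²·(1 − 1478/9950)·396/1478 = 2.2585504 × 10^7.
Rural: 11968²·(1 − 365/11968)·242/365 = 9.2069201 × 10^7.
Sum = 1.3611101 × 10^8.
SE = √(1.3611101 × 10^8) = 11666.7.

11666.7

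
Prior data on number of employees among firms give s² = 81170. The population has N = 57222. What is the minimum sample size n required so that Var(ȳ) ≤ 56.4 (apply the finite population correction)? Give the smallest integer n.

Without fpc, n₀ = s²/D = 81170/56.4 = 1439.1844.
With fpc, (1 − n/N)·s²/n ≤ D requires n ≥ n₀/(1 + n₀/N) = 1439.1844/(1 + 1439.1844/57222) = 1403.8757.
Rounding up, n = 1404.

1404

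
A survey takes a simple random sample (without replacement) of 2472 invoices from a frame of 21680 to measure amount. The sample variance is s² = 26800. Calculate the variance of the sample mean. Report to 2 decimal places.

9.61

Under SRS without replacement, Var(ȳ) = (1 − f)·s²/n with f = n/N = 2472/21680 = 0.11402214.
Var(ȳ) = (1 − 0.11402214)·26800/2472 = 0.88597786·10.841424 = 9.6052616.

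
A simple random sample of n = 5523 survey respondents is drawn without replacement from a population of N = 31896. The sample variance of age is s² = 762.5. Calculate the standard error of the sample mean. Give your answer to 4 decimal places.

Under SRS without replacement, Var(ȳ) = (1 − f)·s²/n with f = n/N = 5523/31896 = 0.17315651.
Var(ȳ) = (1 − 0.17315651)·762.5/5523 = 0.82684349·0.13805903 = 0.11415321.
SE(ȳ) = √(0.11415321) = 0.3379.

0.3379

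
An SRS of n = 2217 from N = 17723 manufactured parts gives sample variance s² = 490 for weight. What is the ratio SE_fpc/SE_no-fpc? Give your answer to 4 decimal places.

0.9354

f = n/N = 2217/17723 = 0.12509169.
SE_no-fpc = √(s²/n) = 0.470127; SE_fpc = √((1−f)s²/n) = 0.4397405.
Ratio = √(1−f) = 0.93536534.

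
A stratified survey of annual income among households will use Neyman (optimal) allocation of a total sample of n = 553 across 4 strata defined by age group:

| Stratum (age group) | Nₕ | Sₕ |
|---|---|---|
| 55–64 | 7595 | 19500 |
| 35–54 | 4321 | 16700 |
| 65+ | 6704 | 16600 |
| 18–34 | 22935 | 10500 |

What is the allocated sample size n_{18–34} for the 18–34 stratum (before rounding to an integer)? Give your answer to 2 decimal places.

Neyman allocation: nₕ = n·NₕSₕ / Σⱼ NⱼSⱼ.
Σ NⱼSⱼ = 7595·19500 + 4321·16700 + 6704·16600 + 22935·10500 = 5.723671 × 10^8.
n_{18–34} = 553·22935·10500 / (5.723671 × 10^8) = 232.67.

232.67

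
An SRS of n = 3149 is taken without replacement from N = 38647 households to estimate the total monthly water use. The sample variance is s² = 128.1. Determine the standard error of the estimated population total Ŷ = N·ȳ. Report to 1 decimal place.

Var(Ŷ) = N²·Var(ȳ) = N²·(1 − n/N)·s²/n.
f = 3149/38647 = 0.08148110; Var(ȳ) = 0.91851890·128.1/3149 = 0.037364964.
Var(Ŷ) = 38647² · 0.037364964 = 5.5807959 × 10^7.
SE(Ŷ) = √(5.5807959 × 10^7) = 7470.5.

7470.5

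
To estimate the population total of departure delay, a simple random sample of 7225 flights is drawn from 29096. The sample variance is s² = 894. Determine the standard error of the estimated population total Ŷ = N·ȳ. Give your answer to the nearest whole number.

Var(Ŷ) = N²·Var(ȳ) = N²·(1 − n/N)·s²/n.
f = 7225/29096 = 0.24831592; Var(ȳ) = 0.75168408·894/7225 = 0.093011151.
Var(Ŷ) = 29096² · 0.093011151 = 7.8741121 × 10^7.
SE(Ŷ) = √(7.8741121 × 10^7) = 8874.

8874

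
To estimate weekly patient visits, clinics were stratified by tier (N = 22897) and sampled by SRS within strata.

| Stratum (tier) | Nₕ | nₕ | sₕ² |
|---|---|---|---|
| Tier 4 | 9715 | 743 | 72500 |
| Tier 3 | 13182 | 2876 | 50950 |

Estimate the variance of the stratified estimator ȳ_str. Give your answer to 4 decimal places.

20.8133

Var(ȳ_str) = Σₕ Wₕ²(1 − fₕ)sₕ²/nₕ with Wₕ = Nₕ/N, N = 22897.
Tier 4: Wₕ = 0.42429139; term = 0.42429139²·(1 − 0.07647967)·72500/743 = 16.222736.
Tier 3: Wₕ = 0.57570861; term = 0.57570861²·(1 − 0.21817630)·50950/2876 = 4.5906014.
Sum = 20.813337.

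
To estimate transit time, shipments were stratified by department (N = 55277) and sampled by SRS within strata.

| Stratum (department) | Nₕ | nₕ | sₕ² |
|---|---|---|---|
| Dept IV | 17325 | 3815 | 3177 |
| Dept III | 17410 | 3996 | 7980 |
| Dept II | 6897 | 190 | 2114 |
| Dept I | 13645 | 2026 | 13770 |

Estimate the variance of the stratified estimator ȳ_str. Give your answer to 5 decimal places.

Var(ȳ_str) = Σₕ Wₕ²(1 − fₕ)sₕ²/nₕ with Wₕ = Nₕ/N, N = 55277.
Dept IV: Wₕ = 0.31342150; term = 0.31342150²·(1 − 0.22020202)·3177/3815 = 0.06379143.
Dept III: Wₕ = 0.31495921; term = 0.31495921²·(1 − 0.22952326)·7980/3996 = 0.15263199.
Dept II: Wₕ = 0.12477160; term = 0.12477160²·(1 − 0.02754821)·2114/190 = 0.16844223.
Dept I: Wₕ = 0.24684769; term = 0.24684769²·(1 − 0.14847930)·13770/2026 = 0.35265323.
Sum = 0.73751888.

0.73752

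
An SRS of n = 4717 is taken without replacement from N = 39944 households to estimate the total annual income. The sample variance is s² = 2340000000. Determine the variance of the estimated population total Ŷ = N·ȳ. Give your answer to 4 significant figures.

Var(Ŷ) = N²·Var(ȳ) = N²·(1 − n/N)·s²/n.
f = 4717/39944 = 0.11809033; Var(ȳ) = 0.88190967·2340000000/4717 = 437496.
Var(Ŷ) = 39944² · 437496 = 6.9803499 × 10^14.

6.980 × 10^14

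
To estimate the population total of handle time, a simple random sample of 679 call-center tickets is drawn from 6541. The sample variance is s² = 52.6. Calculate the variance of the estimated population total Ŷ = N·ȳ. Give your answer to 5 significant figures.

Var(Ŷ) = N²·Var(ȳ) = N²·(1 − n/N)·s²/n.
f = 679/6541 = 0.10380676; Var(ȳ) = 0.89619324·52.6/679 = 0.069425279.
Var(Ŷ) = 6541² · 0.069425279 = 2.9703384 × 10^6.

2.9703 × 10^6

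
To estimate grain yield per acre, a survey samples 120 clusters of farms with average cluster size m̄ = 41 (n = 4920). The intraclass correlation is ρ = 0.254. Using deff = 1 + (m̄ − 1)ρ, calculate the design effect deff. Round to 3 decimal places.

11.160

deff = 1 + (41 − 1)·0.254 = 1 + 10.16 = 11.16.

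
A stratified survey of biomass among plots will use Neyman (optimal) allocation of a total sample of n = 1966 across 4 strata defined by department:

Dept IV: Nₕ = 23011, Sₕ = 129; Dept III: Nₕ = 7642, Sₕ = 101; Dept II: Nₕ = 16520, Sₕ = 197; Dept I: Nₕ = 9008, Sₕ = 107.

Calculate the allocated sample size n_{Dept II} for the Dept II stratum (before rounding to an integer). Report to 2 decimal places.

803.94

Neyman allocation: nₕ = n·NₕSₕ / Σⱼ NⱼSⱼ.
Σ NⱼSⱼ = 23011·129 + 7642·101 + 16520·197 + 9008·107 = 7.958557 × 10^6.
n_{Dept II} = 1966·16520·197 / (7.958557 × 10^6) = 803.94.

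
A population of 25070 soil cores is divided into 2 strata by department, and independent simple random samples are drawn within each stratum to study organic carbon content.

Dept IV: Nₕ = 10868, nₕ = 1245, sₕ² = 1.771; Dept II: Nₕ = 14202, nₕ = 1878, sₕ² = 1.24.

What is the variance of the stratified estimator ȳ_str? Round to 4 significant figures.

4.206 × 10^-4

Var(ȳ_str) = Σₕ Wₕ²(1 − fₕ)sₕ²/nₕ with Wₕ = Nₕ/N, N = 25070.
Dept IV: Wₕ = 0.43350618; term = 0.43350618²·(1 − 0.11455650)·1.771/1245 = 2.3670131 × 10^-4.
Dept II: Wₕ = 0.56649382; term = 0.56649382²·(1 − 0.13223490)·1.24/1878 = 1.8387328 × 10^-4.
Sum = 4.2057459 × 10^-4.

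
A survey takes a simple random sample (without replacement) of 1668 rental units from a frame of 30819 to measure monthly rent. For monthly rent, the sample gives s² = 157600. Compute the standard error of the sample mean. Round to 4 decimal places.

9.4536

Under SRS without replacement, Var(ȳ) = (1 − f)·s²/n with f = n/N = 1668/30819 = 0.05412246.
Var(ȳ) = (1 − 0.05412246)·157600/1668 = 0.94587754·94.484412 = 89.370684.
SE(ȳ) = √(89.370684) = 9.4536.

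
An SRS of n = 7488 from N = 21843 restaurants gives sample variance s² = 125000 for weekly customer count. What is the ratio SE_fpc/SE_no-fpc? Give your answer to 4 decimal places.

f = n/N = 7488/21843 = 0.34281005.
SE_no-fpc = √(s²/n) = 4.0857528; SE_fpc = √((1−f)s²/n) = 3.3122076.
Ratio = √(1−f) = 0.81067253.

0.8107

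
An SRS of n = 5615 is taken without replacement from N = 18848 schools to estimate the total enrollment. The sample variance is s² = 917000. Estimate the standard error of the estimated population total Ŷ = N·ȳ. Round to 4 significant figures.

201800

Var(Ŷ) = N²·Var(ȳ) = N²·(1 − n/N)·s²/n.
f = 5615/18848 = 0.29790959; Var(ȳ) = 0.70209041·917000/5615 = 114.66018.
Var(Ŷ) = 18848² · 114.66018 = 4.0732697 × 10^10.
SE(Ŷ) = √(4.0732697 × 10^10) = 201800.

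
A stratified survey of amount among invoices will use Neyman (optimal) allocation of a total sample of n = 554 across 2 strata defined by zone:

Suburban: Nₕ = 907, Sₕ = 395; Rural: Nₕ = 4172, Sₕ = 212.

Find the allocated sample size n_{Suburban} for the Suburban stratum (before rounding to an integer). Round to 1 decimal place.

159.7

Neyman allocation: nₕ = n·NₕSₕ / Σⱼ NⱼSⱼ.
Σ NⱼSⱼ = 907·395 + 4172·212 = 1.242729 × 10^6.
n_{Suburban} = 554·907·395 / (1.242729 × 10^6) = 159.7.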